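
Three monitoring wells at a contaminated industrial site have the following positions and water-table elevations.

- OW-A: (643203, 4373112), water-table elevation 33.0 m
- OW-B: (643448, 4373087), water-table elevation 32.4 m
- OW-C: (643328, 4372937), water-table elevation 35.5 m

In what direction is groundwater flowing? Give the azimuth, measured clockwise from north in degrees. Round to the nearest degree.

Taking OW-A as reference: OW-B−OW-A = (245, -25, -0.6); OW-C−OW-A = (125, -175, +2.5).
Determinant of the coordinate differences = 245·(-175) − 125·(-25) = -39750.
∂h/∂x = [(-0.6)·(-175) − (+2.5)·(-25)] / -39750 = -0.004214
∂h/∂y = [245·(+2.5) − 125·(-0.6)] / -39750 = -0.01730
Flow direction (−∇h) has components (+0.004214 E, +0.01730 N).
Azimuth = atan2(E, N) = atan2(+0.004214, +0.01730) = 13.7° ≈ 014°.

014°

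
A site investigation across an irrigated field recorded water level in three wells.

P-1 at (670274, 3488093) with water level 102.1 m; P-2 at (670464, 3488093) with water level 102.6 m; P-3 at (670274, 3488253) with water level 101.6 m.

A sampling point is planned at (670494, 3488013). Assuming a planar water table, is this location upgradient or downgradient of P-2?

upgradient

∂h/∂x = (102.6 − 102.1) / (670464 − 670274) = +0.002632
∂h/∂y = (101.6 − 102.1) / (3488253 − 3488093) = -0.003125
Head at (670494, 3488013) = 102.1 + (+0.002632)·(220) + (-0.003125)·(-80) = 102.93 m.
That is higher than the 102.6 m at P-2, so the point is upgradient.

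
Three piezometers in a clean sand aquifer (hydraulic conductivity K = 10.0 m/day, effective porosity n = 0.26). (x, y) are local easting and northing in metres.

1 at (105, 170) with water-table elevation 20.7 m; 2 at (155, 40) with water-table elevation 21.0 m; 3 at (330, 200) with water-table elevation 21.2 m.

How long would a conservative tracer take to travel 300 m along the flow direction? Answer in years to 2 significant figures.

With h = a·x + b·y + c and 1 as origin, the differences give:
  50·a + (-130)·b = +0.3
  225·a + 30·b = +0.5
Eliminate b (×30 and ×(-130), subtract): 30750·a = 74.00 → a = ∂h/∂x = +0.002407
Back-substitute: b = ∂h/∂y = -0.001382.
|∇h| = √(0.002407² + -0.001382²) = 0.002776
Seepage velocity v = K·i/n = 10.0 × 0.002776 / 0.26 = 0.1068 m/day.
t = 300 / 0.1068 = 2809 days = 7.69 years.

7.7 years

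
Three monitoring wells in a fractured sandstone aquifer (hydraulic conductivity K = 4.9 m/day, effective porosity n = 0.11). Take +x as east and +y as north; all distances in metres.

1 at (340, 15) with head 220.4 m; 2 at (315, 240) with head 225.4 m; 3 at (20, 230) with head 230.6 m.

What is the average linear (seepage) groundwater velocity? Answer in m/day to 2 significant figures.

Differences from 1: to 2 (Δx, Δy, Δh) = (-25, 225, +5.0); to 3 = (-320, 215, +10.2).
Determinant of the coordinate differences = (-25)·215 − (-320)·225 = 66625.
∂h/∂x = [(+5.0)·215 − (+10.2)·225] / 66625 = -0.01831
∂h/∂y = [(-25)·(+10.2) − (-320)·(+5.0)] / 66625 = +0.02019
|∇h| = √(-0.01831² + 0.02019²) = 0.02726
Seepage velocity v = K·i/n = 4.9 × 0.02726 / 0.11 = 1.214 m/day.

1.2 m/day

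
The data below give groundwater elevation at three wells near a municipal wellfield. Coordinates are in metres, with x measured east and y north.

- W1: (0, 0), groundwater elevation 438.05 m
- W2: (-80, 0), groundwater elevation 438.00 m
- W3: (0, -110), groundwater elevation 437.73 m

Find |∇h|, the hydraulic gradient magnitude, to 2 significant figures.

∂h/∂x = (438.00 − 438.05) / (-80 − 0) = +0.0006250
∂h/∂y = (437.73 − 438.05) / (-110 − 0) = +0.002909
|∇h| = √(0.0006250² + 0.002909²) = 0.002975

0.0030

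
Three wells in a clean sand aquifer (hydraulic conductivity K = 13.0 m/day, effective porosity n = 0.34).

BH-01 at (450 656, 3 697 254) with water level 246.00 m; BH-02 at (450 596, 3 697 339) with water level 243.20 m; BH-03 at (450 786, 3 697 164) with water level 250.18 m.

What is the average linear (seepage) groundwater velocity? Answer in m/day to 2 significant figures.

1.0 m/day

With h = a·x + b·y + c and BH-01 as origin, the differences give:
  (-60)·a + 85·b = -2.80
  130·a + (-90)·b = +4.18
Eliminate b (×(-90) and ×85, subtract): -5650·a = -103.300 → a = ∂h/∂x = +0.01828
Back-substitute: b = ∂h/∂y = -0.02004.
|∇h| = √(0.01828² + -0.02004²) = 0.02712
Seepage velocity v = K·i/n = 13.0 × 0.02712 / 0.34 = 1.037 m/day.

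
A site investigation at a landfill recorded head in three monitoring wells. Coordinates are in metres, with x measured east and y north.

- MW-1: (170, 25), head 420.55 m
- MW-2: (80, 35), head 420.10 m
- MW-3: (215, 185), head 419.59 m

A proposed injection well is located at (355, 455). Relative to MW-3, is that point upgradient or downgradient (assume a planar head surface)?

Taking MW-1 as reference: MW-2−MW-1 = (-90, 10, -0.45); MW-3−MW-1 = (45, 160, -0.96).
Determinant of the coordinate differences = (-90)·160 − 45·10 = -14850.
∂h/∂x = [(-0.45)·160 − (-0.96)·10] / -14850 = +0.004202
∂h/∂y = [(-90)·(-0.96) − 45·(-0.45)] / -14850 = -0.007182
Head at (355, 455) = 420.55 + (+0.004202)·(185) + (-0.007182)·(430) = 418.24 m.
That is lower than the 419.59 m at MW-3, so the point is downgradient.

downgradient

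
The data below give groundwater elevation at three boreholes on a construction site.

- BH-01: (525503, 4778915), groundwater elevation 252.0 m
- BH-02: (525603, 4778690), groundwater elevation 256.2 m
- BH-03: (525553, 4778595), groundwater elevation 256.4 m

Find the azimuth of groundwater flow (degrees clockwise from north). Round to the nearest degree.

Differences from BH-01: to BH-02 (Δx, Δy, Δh) = (100, -225, +4.2); to BH-03 = (50, -320, +4.4).
Determinant of the coordinate differences = 100·(-320) − 50·(-225) = -20750.
∂h/∂x = [(+4.2)·(-320) − (+4.4)·(-225)] / -20750 = +0.01706
∂h/∂y = [100·(+4.4) − 50·(+4.2)] / -20750 = -0.01108
Flow direction (−∇h) has components (-0.01706 E, +0.01108 N).
Azimuth = atan2(E, N) = atan2(-0.01706, +0.01108) = 303.0° ≈ 303°.

303°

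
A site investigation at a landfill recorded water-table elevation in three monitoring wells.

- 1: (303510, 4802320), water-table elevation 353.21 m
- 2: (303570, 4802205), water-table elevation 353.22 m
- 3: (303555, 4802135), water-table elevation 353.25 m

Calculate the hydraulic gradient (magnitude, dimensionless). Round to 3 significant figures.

0.000569

Taking 1 as reference: 2−1 = (60, -115, +0.01); 3−1 = (45, -185, +0.04).
Solve a·Δx + b·Δy = Δh: det = 60·(-185) − 45·(-115) = -5925.
∂h/∂x = [(+0.01)·(-185) − (+0.04)·(-115)] / -5925 = -0.0004641
∂h/∂y = [60·(+0.04) − 45·(+0.01)] / -5925 = -0.0003291
|∇h| = √(-0.0004641² + -0.0003291²) = 0.0005689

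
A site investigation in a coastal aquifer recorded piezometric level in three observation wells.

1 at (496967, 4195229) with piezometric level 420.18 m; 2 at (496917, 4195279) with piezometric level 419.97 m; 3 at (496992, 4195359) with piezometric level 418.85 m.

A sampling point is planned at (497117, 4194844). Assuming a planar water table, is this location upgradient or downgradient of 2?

upgradient

Three-point gradient (reference 1): Δ to 2 = (-50, 50, -0.21), Δ to 3 = (25, 130, -1.33).
∂h/∂x = -0.005058, ∂h/∂y = -0.009258 (det = -7750).
Head at (497117, 4194844) = 420.18 + (-0.005058)·(150) + (-0.009258)·(-385) = 422.99 m.
That is higher than the 419.97 m at 2, so the point is upgradient.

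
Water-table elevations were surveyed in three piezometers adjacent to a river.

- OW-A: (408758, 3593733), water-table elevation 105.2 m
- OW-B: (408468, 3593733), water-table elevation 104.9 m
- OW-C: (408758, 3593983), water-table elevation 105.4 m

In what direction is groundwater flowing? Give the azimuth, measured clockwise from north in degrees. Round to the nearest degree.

∂h/∂x = (104.9 − 105.2) / (408468 − 408758) = +0.001034
∂h/∂y = (105.4 − 105.2) / (3593983 − 3593733) = +0.0008000
Flow direction (−∇h) has components (-0.001034 E, -0.0008000 N).
Azimuth = atan2(E, N) = atan2(-0.001034, -0.0008000) = 232.3° ≈ 232°.

232°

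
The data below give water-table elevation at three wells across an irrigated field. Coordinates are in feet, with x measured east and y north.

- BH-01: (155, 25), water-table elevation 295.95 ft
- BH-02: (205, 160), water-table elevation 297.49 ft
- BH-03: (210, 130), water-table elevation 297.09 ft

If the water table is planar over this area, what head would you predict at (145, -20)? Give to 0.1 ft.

Differences from BH-01: to BH-02 (Δx, Δy, Δh) = (50, 135, +1.54); to BH-03 = (55, 105, +1.14).
Solve a·Δx + b·Δy = Δh: det = 50·105 − 55·135 = -2175.
∂h/∂x = [(+1.54)·105 − (+1.14)·135] / -2175 = -0.003586
∂h/∂y = [50·(+1.14) − 55·(+1.54)] / -2175 = +0.01274
h(145, -20) = 295.95 + (-0.003586)·(-10) + (+0.01274)·(-45) = 295.95 +0.036 -0.573 = 295.413 ft.

295.4 ft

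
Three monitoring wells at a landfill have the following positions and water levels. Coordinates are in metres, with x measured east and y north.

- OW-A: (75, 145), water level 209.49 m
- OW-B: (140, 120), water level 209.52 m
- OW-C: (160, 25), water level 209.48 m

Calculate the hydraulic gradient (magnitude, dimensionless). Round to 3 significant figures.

0.000882

Differences from OW-A: to OW-B (Δx, Δy, Δh) = (65, -25, +0.03); to OW-C = (85, -120, -0.01).
Solve a·Δx + b·Δy = Δh: det = 65·(-120) − 85·(-25) = -5675.
∂h/∂x = [(+0.03)·(-120) − (-0.01)·(-25)] / -5675 = +0.0006784
∂h/∂y = [65·(-0.01) − 85·(+0.03)] / -5675 = +0.0005639
|∇h| = √(0.0006784² + 0.0005639²) = 0.0008822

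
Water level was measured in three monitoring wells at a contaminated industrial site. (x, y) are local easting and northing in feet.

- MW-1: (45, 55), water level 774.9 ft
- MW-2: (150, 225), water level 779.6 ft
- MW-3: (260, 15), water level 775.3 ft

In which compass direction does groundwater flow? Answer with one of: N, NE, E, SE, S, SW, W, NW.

With h = a·x + b·y + c and MW-1 as origin, the differences give:
  105·a + 170·b = +4.7
  215·a + (-40)·b = +0.4
Eliminate b (×(-40) and ×170, subtract): -40750·a = -256.00 → a = ∂h/∂x = +0.006282
Back-substitute: b = ∂h/∂y = +0.02377.
Flow = −∇h = (-0.006282 east, -0.02377 north), which points south.

S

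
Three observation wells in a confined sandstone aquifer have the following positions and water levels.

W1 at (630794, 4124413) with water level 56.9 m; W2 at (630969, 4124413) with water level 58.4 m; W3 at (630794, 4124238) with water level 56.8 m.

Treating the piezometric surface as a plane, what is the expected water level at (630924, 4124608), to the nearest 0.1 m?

∂h/∂x = (58.4 − 56.9) / (630969 − 630794) = +0.008571
∂h/∂y = (56.8 − 56.9) / (4124238 − 4124413) = +0.0005714
h(630924, 4124608) = 56.9 + (+0.008571)·(130) + (+0.0005714)·(195) = 56.9 +1.114 +0.111 = 58.126 m.

58.1 m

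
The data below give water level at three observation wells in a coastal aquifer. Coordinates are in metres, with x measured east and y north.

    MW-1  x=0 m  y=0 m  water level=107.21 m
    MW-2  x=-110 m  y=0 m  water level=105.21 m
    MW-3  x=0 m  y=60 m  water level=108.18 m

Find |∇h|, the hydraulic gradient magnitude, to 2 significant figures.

∂h/∂x = (105.21 − 107.21) / (-110 − 0) = +0.01818
∂h/∂y = (108.18 − 107.21) / (60 − 0) = +0.01617
|∇h| = √(0.01818² + 0.01617²) = 0.02433

0.024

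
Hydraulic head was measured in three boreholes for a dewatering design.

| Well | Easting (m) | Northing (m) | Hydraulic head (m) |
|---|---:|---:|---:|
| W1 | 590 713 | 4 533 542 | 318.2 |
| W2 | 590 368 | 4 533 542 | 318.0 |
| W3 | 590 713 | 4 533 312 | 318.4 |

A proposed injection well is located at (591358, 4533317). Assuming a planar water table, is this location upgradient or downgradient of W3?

∂h/∂x = (318.0 − 318.2) / (590368 − 590713) = +0.0005797
∂h/∂y = (318.4 − 318.2) / (4533312 − 4533542) = -0.0008696
Head at (591358, 4533317) = 318.2 + (+0.0005797)·(645) + (-0.0008696)·(-225) = 318.77 m.
That is higher than the 318.4 m at W3, so the point is upgradient.

upgradient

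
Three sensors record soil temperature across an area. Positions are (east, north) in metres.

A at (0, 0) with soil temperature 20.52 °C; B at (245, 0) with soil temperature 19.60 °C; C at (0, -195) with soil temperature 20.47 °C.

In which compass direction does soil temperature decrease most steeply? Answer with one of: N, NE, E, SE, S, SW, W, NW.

E

∂T/∂x = (19.60 − 20.52) / (245 − 0) = -0.003755
∂T/∂y = (20.47 − 20.52) / (-195 − 0) = +0.0002564
Steepest decrease is along −∇f = (+0.003755 E, -0.0002564 N) → east.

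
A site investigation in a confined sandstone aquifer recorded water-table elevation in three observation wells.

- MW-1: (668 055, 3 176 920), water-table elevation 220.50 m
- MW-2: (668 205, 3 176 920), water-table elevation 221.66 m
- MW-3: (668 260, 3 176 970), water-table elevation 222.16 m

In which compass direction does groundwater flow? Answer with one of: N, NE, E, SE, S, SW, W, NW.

Differences from MW-1: to MW-2 (Δx, Δy, Δh) = (150, 0, +1.16); to MW-3 = (205, 50, +1.66).
Solve a·Δx + b·Δy = Δh: det = 150·50 − 205·0 = 7500.
∂h/∂x = [(+1.16)·50 − (+1.66)·0] / 7500 = +0.007733
∂h/∂y = [150·(+1.66) − 205·(+1.16)] / 7500 = +0.001493
Flow = −∇h = (-0.007733 east, -0.001493 north), which points west.

W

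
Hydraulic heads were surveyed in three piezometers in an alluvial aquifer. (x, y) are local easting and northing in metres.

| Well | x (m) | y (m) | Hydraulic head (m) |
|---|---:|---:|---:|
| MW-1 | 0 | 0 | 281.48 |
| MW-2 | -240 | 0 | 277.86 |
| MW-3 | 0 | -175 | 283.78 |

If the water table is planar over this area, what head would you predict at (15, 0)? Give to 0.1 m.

∂h/∂x = (277.86 − 281.48) / (-240 − 0) = +0.01508
∂h/∂y = (283.78 − 281.48) / (-175 − 0) = -0.01314
h(15, 0) = 281.48 + (+0.01508)·(15) + (-0.01314)·(0) = 281.48 +0.226 -0.000 = 281.706 m.

281.7 m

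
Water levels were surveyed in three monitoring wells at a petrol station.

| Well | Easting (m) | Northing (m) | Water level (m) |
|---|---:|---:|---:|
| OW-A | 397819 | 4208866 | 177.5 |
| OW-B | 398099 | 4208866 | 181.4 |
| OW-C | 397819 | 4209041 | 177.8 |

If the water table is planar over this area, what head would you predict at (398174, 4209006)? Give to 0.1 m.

∂h/∂x = (181.4 − 177.5) / (398099 − 397819) = +0.01393
∂h/∂y = (177.8 − 177.5) / (4209041 − 4208866) = +0.001714
h(398174, 4209006) = 177.5 + (+0.01393)·(355) + (+0.001714)·(140) = 177.5 +4.945 +0.240 = 182.685 m.

182.7 m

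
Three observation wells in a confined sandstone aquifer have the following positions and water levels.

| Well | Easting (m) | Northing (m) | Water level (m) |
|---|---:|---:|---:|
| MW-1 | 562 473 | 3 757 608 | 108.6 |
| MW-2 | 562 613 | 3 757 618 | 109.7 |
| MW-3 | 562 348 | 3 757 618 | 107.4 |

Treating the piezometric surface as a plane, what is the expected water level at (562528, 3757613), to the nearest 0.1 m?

109.0 m

Taking MW-1 as reference: MW-2−MW-1 = (140, 10, +1.1); MW-3−MW-1 = (-125, 10, -1.2).
Determinant of the coordinate differences = 140·10 − (-125)·10 = 2650.
∂h/∂x = [(+1.1)·10 − (-1.2)·10] / 2650 = +0.008679
∂h/∂y = [140·(-1.2) − (-125)·(+1.1)] / 2650 = -0.01151
h(562528, 3757613) = 108.6 + (+0.008679)·(55) + (-0.01151)·(5) = 108.6 +0.477 -0.058 = 109.020 m.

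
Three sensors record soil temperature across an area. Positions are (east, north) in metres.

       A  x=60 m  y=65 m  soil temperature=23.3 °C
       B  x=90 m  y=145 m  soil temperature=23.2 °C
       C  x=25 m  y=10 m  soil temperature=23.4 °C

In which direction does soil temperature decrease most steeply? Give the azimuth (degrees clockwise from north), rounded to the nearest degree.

With T = a·x + b·y + c and A as origin, the differences give:
  30·a + 80·b = -0.1
  (-35)·a + (-55)·b = +0.1
Eliminate b (×(-55) and ×80, subtract): 1150·a = -2.50 → a = ∂T/∂x = -0.002174
Back-substitute: b = ∂T/∂y = -0.0004348.
Steepest decrease is along −∇f: components (+0.002174 E, +0.0004348 N).
Azimuth = atan2(+0.002174, +0.0004348) = 78.7° ≈ 079°.

079°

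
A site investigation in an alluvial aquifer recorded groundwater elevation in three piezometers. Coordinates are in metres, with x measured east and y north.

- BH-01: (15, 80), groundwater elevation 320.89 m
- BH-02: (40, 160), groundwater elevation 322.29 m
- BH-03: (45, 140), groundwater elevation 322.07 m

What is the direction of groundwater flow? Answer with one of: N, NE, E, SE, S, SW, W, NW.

SW

With h = a·x + b·y + c and BH-01 as origin, the differences give:
  25·a + 80·b = +1.40
  30·a + 60·b = +1.18
Eliminate b (×60 and ×80, subtract): -900·a = -10.400 → a = ∂h/∂x = +0.01156
Back-substitute: b = ∂h/∂y = +0.01389.
Flow = −∇h = (-0.01156 east, -0.01389 north), which points southwest.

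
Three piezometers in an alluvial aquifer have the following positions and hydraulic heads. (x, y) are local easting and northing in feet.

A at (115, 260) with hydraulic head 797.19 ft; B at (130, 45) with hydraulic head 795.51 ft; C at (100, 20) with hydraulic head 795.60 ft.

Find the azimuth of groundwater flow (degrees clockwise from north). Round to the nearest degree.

129°

With h = a·x + b·y + c and A as origin, the differences give:
  15·a + (-215)·b = -1.68
  (-15)·a + (-240)·b = -1.59
Eliminate b (×(-240) and ×(-215), subtract): -6825·a = 61.350 → a = ∂h/∂x = -0.008989
Back-substitute: b = ∂h/∂y = +0.007187.
Flow direction (−∇h) has components (+0.008989 E, -0.007187 N).
Azimuth = atan2(E, N) = atan2(+0.008989, -0.007187) = 128.6° ≈ 129°.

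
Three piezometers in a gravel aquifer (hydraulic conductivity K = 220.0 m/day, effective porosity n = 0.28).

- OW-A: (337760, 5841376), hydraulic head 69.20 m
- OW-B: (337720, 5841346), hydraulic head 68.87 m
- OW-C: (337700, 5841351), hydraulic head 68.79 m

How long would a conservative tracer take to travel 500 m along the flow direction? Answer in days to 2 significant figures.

96 days

Three-point gradient (reference OW-A): Δ to OW-B = (-40, -30, -0.33), Δ to OW-C = (-60, -25, -0.41).
∂h/∂x = +0.005062, ∂h/∂y = +0.004250 (det = -800).
|∇h| = √(0.005062² + 0.004250²) = 0.00661
Seepage velocity v = K·i/n = 220.0 × 0.00661 / 0.28 = 5.194 m/day.
t = 500 / 5.194 = 96.26 days.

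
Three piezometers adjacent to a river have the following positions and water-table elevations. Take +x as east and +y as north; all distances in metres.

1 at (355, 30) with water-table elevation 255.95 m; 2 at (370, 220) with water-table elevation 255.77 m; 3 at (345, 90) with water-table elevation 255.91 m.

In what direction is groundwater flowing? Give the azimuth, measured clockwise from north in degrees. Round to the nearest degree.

053°

With h = a·x + b·y + c and 1 as origin, the differences give:
  15·a + 190·b = -0.18
  (-10)·a + 60·b = -0.04
Eliminate b (×60 and ×190, subtract): 2800·a = -3.200 → a = ∂h/∂x = -0.001143
Back-substitute: b = ∂h/∂y = -0.0008571.
Flow direction (−∇h) has components (+0.001143 E, +0.0008571 N).
Azimuth = atan2(E, N) = atan2(+0.001143, +0.0008571) = 53.1° ≈ 053°.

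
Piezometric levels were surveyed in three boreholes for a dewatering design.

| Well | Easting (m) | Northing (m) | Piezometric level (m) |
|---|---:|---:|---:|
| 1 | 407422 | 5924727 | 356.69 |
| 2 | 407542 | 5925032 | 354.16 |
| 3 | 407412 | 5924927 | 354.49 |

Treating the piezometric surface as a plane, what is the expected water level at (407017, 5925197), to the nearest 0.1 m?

Taking 1 as reference: 2−1 = (120, 305, -2.53); 3−1 = (-10, 200, -2.20).
Solve a·Δx + b·Δy = Δh: det = 120·200 − (-10)·305 = 27050.
∂h/∂x = [(-2.53)·200 − (-2.20)·305] / 27050 = +0.006100
∂h/∂y = [120·(-2.20) − (-10)·(-2.53)] / 27050 = -0.01070
h(407017, 5925197) = 356.69 + (+0.006100)·(-405) + (-0.01070)·(470) = 356.69 -2.470 -5.027 = 349.193 m.

349.2 m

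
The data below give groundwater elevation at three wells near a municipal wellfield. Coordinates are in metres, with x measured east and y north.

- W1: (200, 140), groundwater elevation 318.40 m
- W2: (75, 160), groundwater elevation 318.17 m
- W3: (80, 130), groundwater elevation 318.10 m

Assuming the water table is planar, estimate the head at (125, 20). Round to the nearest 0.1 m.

317.9 m

With h = a·x + b·y + c and W1 as origin, the differences give:
  (-125)·a + 20·b = -0.23
  (-120)·a + (-10)·b = -0.30
Eliminate b (×(-10) and ×20, subtract): 3650·a = 8.300 → a = ∂h/∂x = +0.002274
Back-substitute: b = ∂h/∂y = +0.002712.
h(125, 20) = 318.40 + (+0.002274)·(-75) + (+0.002712)·(-120) = 318.40 -0.171 -0.325 = 317.904 m.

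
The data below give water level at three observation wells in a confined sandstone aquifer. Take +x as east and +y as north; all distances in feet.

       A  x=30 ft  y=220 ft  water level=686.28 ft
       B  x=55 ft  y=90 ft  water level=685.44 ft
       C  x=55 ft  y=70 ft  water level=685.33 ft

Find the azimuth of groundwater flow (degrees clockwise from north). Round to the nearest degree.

138°

Taking A as reference: B−A = (25, -130, -0.84); C−A = (25, -150, -0.95).
Determinant of the coordinate differences = 25·(-150) − 25·(-130) = -500.
∂h/∂x = [(-0.84)·(-150) − (-0.95)·(-130)] / -500 = -0.005000
∂h/∂y = [25·(-0.95) − 25·(-0.84)] / -500 = +0.005500
Flow direction (−∇h) has components (+0.005000 E, -0.005500 N).
Azimuth = atan2(E, N) = atan2(+0.005000, -0.005500) = 137.7° ≈ 138°.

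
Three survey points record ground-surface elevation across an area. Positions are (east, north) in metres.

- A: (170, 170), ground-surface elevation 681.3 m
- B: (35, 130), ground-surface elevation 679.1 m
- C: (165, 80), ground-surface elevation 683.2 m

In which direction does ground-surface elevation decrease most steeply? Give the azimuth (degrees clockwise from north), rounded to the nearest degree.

Differences from A: to B (Δx, Δy, Δh) = (-135, -40, -2.2); to C = (-5, -90, +1.9).
Determinant of the coordinate differences = (-135)·(-90) − (-5)·(-40) = 11950.
∂z/∂x = [(-2.2)·(-90) − (+1.9)·(-40)] / 11950 = +0.02293
∂z/∂y = [(-135)·(+1.9) − (-5)·(-2.2)] / 11950 = -0.02238
Steepest decrease is along −∇f: components (-0.02293 E, +0.02238 N).
Azimuth = atan2(-0.02293, +0.02238) = 314.3° ≈ 314°.

314°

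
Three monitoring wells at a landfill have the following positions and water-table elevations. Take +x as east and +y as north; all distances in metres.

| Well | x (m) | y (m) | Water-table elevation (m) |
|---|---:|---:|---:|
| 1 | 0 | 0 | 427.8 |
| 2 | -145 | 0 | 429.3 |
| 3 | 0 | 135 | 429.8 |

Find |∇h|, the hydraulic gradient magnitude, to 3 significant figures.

∂h/∂x = (429.3 − 427.8) / (-145 − 0) = -0.01034
∂h/∂y = (429.8 − 427.8) / (135 − 0) = +0.01481
|∇h| = √(-0.01034² + 0.01481²) = 0.01806

0.0181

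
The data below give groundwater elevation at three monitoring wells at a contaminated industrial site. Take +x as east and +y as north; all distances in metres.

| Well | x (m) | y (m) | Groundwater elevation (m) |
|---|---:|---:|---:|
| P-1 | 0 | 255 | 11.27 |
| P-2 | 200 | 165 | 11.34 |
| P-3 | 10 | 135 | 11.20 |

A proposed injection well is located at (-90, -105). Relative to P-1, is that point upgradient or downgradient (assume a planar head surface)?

Taking P-1 as reference: P-2−P-1 = (200, -90, +0.07); P-3−P-1 = (10, -120, -0.07).
Determinant of the coordinate differences = 200·(-120) − 10·(-90) = -23100.
∂h/∂x = [(+0.07)·(-120) − (-0.07)·(-90)] / -23100 = +0.0006364
∂h/∂y = [200·(-0.07) − 10·(+0.07)] / -23100 = +0.0006364
Head at (-90, -105) = 11.27 + (+0.0006364)·(-90) + (+0.0006364)·(-360) = 10.98 m.
That is lower than the 11.27 m at P-1, so the point is downgradient.

downgradient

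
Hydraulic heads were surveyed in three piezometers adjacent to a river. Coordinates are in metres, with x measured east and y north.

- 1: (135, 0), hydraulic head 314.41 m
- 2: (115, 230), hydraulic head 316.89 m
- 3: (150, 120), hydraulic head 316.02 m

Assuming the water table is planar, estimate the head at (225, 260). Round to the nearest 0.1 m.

Taking 1 as reference: 2−1 = (-20, 230, +2.48); 3−1 = (15, 120, +1.61).
Determinant of the coordinate differences = (-20)·120 − 15·230 = -5850.
∂h/∂x = [(+2.48)·120 − (+1.61)·230] / -5850 = +0.01243
∂h/∂y = [(-20)·(+1.61) − 15·(+2.48)] / -5850 = +0.01186
h(225, 260) = 314.41 + (+0.01243)·(90) + (+0.01186)·(260) = 314.41 +1.118 +3.084 = 318.613 m.

318.6 m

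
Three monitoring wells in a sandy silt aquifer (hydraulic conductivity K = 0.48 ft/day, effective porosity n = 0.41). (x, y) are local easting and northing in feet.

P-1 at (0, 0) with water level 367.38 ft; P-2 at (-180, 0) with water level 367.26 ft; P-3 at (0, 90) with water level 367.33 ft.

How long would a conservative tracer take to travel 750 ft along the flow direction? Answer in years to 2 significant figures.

2000 years

∂h/∂x = (367.26 − 367.38) / (-180 − 0) = +0.0006667
∂h/∂y = (367.33 − 367.38) / (90 − 0) = -0.0005556
|∇h| = √(0.0006667² + -0.0005556²) = 0.0008679
Seepage velocity v = K·i/n = 0.48 × 0.0008679 / 0.41 = 0.001016 ft/day.
t = 750 / 0.001016 = 7.382e+05 days = 2.02e+03 years.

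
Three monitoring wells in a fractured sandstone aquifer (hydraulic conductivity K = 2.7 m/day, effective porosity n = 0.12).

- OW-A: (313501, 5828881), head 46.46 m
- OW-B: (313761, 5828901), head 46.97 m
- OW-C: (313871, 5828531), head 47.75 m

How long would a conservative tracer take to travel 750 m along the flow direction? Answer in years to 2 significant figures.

Taking OW-A as reference: OW-B−OW-A = (260, 20, +0.51); OW-C−OW-A = (370, -350, +1.29).
Solve a·Δx + b·Δy = Δh: det = 260·(-350) − 370·20 = -98400.
∂h/∂x = [(+0.51)·(-350) − (+1.29)·20] / -98400 = +0.002076
∂h/∂y = [260·(+1.29) − 370·(+0.51)] / -98400 = -0.001491
|∇h| = √(0.002076² + -0.001491²) = 0.002556
Seepage velocity v = K·i/n = 2.7 × 0.002556 / 0.12 = 0.05751 m/day.
t = 750 / 0.05751 = 1.304e+04 days = 35.7 years.

36 years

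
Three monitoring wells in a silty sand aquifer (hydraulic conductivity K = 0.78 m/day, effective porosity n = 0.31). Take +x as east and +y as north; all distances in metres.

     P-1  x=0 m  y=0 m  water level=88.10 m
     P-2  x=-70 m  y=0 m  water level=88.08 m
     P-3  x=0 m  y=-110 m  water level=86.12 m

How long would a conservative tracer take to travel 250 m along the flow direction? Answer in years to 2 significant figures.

∂h/∂x = (88.08 − 88.10) / (-70 − 0) = +0.0002857
∂h/∂y = (86.12 − 88.10) / (-110 − 0) = +0.01800
|∇h| = √(0.0002857² + 0.01800²) = 0.018
Seepage velocity v = K·i/n = 0.78 × 0.018 / 0.31 = 0.04529 m/day.
t = 250 / 0.04529 = 5520 days = 15.1 years.

15 years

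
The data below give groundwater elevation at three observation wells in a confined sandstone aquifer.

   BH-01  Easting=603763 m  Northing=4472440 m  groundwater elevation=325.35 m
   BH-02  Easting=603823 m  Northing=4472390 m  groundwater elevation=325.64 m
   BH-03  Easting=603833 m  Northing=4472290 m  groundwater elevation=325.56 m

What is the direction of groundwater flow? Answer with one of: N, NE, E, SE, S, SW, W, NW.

W

With h = a·x + b·y + c and BH-01 as origin, the differences give:
  60·a + (-50)·b = +0.29
  70·a + (-150)·b = +0.21
Eliminate b (×(-150) and ×(-50), subtract): -5500·a = -33.000 → a = ∂h/∂x = +0.006000
Back-substitute: b = ∂h/∂y = +0.001400.
Flow = −∇h = (-0.006000 east, -0.001400 north), which points west.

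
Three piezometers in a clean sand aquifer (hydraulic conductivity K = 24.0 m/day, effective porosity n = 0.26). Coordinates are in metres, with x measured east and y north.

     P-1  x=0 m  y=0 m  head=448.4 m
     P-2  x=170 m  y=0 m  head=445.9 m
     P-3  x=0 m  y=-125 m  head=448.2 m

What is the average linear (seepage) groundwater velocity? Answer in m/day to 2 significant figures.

∂h/∂x = (445.9 − 448.4) / (170 − 0) = -0.01471
∂h/∂y = (448.2 − 448.4) / (-125 − 0) = +0.001600
|∇h| = √(-0.01471² + 0.001600²) = 0.0148
Seepage velocity v = K·i/n = 24.0 × 0.0148 / 0.26 = 1.366 m/day.

1.4 m/day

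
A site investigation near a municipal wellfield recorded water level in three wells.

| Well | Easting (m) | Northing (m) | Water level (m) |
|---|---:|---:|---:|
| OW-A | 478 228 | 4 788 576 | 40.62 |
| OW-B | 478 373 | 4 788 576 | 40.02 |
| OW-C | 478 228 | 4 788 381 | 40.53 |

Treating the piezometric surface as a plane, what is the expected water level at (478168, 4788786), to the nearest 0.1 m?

∂h/∂x = (40.02 − 40.62) / (478373 − 478228) = -0.004138
∂h/∂y = (40.53 − 40.62) / (4788381 − 4788576) = +0.0004615
h(478168, 4788786) = 40.62 + (-0.004138)·(-60) + (+0.0004615)·(210) = 40.62 +0.248 +0.097 = 40.965 m.

41.0 m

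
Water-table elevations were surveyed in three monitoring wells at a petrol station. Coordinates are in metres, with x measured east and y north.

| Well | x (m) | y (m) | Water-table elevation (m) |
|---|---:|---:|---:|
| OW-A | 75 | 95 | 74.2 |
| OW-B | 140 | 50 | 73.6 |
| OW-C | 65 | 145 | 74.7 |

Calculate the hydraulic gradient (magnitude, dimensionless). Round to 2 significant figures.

Differences from OW-A: to OW-B (Δx, Δy, Δh) = (65, -45, -0.6); to OW-C = (-10, 50, +0.5).
Determinant of the coordinate differences = 65·50 − (-10)·(-45) = 2800.
∂h/∂x = [(-0.6)·50 − (+0.5)·(-45)] / 2800 = -0.002679
∂h/∂y = [65·(+0.5) − (-10)·(-0.6)] / 2800 = +0.009464
|∇h| = √(-0.002679² + 0.009464²) = 0.009836

0.0098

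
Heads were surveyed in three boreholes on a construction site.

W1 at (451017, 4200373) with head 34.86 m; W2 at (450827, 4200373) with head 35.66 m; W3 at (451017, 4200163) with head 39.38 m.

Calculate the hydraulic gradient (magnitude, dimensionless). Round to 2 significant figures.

∂h/∂x = (35.66 − 34.86) / (450827 − 451017) = -0.004211
∂h/∂y = (39.38 − 34.86) / (4200163 − 4200373) = -0.02152
|∇h| = √(-0.004211² + -0.02152²) = 0.02193

0.022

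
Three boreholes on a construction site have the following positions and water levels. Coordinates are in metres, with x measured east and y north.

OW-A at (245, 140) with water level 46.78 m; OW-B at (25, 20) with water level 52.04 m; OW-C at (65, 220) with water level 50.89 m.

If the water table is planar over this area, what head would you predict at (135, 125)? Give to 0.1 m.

Differences from OW-A: to OW-B (Δx, Δy, Δh) = (-220, -120, +5.26); to OW-C = (-180, 80, +4.11).
Determinant of the coordinate differences = (-220)·80 − (-180)·(-120) = -39200.
∂h/∂x = [(+5.26)·80 − (+4.11)·(-120)] / -39200 = -0.02332
∂h/∂y = [(-220)·(+4.11) − (-180)·(+5.26)] / -39200 = -0.001087
h(135, 125) = 46.78 + (-0.02332)·(-110) + (-0.001087)·(-15) = 46.78 +2.565 +0.016 = 49.361 m.

49.4 m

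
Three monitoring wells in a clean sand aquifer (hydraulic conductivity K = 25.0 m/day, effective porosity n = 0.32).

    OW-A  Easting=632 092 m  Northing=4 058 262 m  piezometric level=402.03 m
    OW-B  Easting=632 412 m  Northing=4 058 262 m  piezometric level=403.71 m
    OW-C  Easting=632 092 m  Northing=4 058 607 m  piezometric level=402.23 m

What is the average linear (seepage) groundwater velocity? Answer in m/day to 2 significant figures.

0.41 m/day

∂h/∂x = (403.71 − 402.03) / (632412 − 632092) = +0.005250
∂h/∂y = (402.23 − 402.03) / (4058607 − 4058262) = +0.0005797
|∇h| = √(0.005250² + 0.0005797²) = 0.005282
Seepage velocity v = K·i/n = 25.0 × 0.005282 / 0.32 = 0.4127 m/day.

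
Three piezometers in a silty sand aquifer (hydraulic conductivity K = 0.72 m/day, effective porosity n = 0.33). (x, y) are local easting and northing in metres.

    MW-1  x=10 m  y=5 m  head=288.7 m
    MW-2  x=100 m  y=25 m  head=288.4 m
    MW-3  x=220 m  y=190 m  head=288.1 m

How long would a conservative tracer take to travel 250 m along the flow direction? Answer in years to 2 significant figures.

88 years

Three-point gradient (reference MW-1): Δ to MW-2 = (90, 20, -0.3), Δ to MW-3 = (210, 185, -0.6).
∂h/∂x = -0.003494, ∂h/∂y = +0.0007229 (det = 12450).
|∇h| = √(-0.003494² + 0.0007229²) = 0.003568
Seepage velocity v = K·i/n = 0.72 × 0.003568 / 0.33 = 0.007785 m/day.
t = 250 / 0.007785 = 3.211e+04 days = 87.9 years.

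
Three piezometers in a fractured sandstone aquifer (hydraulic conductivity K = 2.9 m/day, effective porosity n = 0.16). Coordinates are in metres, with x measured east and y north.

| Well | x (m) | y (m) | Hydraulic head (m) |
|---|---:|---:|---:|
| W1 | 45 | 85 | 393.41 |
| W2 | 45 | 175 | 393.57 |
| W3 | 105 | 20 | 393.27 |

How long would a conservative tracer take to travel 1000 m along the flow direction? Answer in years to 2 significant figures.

83 years

Differences from W1: to W2 (Δx, Δy, Δh) = (0, 90, +0.16); to W3 = (60, -65, -0.14).
Determinant of the coordinate differences = 0·(-65) − 60·90 = -5400.
∂h/∂x = [(+0.16)·(-65) − (-0.14)·90] / -5400 = -0.0004074
∂h/∂y = [0·(-0.14) − 60·(+0.16)] / -5400 = +0.001778
|∇h| = √(-0.0004074² + 0.001778²) = 0.001824
Seepage velocity v = K·i/n = 2.9 × 0.001824 / 0.16 = 0.03306 m/day.
t = 1000 / 0.03306 = 3.025e+04 days = 82.8 years.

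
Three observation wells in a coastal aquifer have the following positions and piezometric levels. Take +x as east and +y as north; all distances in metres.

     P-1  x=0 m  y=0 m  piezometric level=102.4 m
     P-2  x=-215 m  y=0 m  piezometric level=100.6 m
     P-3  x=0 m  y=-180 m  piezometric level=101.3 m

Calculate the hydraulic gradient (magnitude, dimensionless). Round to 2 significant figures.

0.010

∂h/∂x = (100.6 − 102.4) / (-215 − 0) = +0.008372
∂h/∂y = (101.3 − 102.4) / (-180 − 0) = +0.006111
|∇h| = √(0.008372² + 0.006111²) = 0.01037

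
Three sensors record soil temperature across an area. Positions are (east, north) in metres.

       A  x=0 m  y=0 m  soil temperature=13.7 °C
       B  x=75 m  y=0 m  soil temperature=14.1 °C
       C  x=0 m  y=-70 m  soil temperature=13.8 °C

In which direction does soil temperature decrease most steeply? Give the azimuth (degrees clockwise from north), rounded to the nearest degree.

285°

∂T/∂x = (14.1 − 13.7) / (75 − 0) = +0.005333
∂T/∂y = (13.8 − 13.7) / (-70 − 0) = -0.001429
Steepest decrease is along −∇f: components (-0.005333 E, +0.001429 N).
Azimuth = atan2(-0.005333, +0.001429) = 285.0° ≈ 285°.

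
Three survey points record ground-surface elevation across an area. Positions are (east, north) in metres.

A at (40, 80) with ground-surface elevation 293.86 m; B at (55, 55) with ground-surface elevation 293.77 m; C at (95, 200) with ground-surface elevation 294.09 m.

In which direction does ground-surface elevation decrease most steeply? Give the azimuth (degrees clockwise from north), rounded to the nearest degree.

149°

Three-point gradient (reference A): Δ to B = (15, -25, -0.09), Δ to C = (55, 120, +0.23).
∂z/∂x = -0.001591, ∂z/∂y = +0.002646 (det = 3175).
Steepest decrease is along −∇f: components (+0.001591 E, -0.002646 N).
Azimuth = atan2(+0.001591, -0.002646) = 149.0° ≈ 149°.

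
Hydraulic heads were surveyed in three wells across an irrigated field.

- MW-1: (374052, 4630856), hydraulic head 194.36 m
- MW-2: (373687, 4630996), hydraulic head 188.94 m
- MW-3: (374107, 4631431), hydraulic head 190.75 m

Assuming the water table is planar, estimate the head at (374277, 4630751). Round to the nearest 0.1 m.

197.8 m

Taking MW-1 as reference: MW-2−MW-1 = (-365, 140, -5.42); MW-3−MW-1 = (55, 575, -3.61).
Solve a·Δx + b·Δy = Δh: det = (-365)·575 − 55·140 = -217575.
∂h/∂x = [(-5.42)·575 − (-3.61)·140] / -217575 = +0.01200
∂h/∂y = [(-365)·(-3.61) − 55·(-5.42)] / -217575 = -0.007426
h(374277, 4630751) = 194.36 + (+0.01200)·(225) + (-0.007426)·(-105) = 194.36 +2.700 +0.780 = 197.840 m.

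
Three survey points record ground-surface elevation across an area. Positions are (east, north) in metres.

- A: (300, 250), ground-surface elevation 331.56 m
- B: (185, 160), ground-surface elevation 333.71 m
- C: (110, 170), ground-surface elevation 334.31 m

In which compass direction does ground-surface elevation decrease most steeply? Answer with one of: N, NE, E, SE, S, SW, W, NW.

Differences from A: to B (Δx, Δy, Δh) = (-115, -90, +2.15); to C = (-190, -80, +2.75).
Determinant of the coordinate differences = (-115)·(-80) − (-190)·(-90) = -7900.
∂z/∂x = [(+2.15)·(-80) − (+2.75)·(-90)] / -7900 = -0.009557
∂z/∂y = [(-115)·(+2.75) − (-190)·(+2.15)] / -7900 = -0.01168
Steepest decrease is along −∇f = (+0.009557 E, +0.01168 N) → northeast.

NE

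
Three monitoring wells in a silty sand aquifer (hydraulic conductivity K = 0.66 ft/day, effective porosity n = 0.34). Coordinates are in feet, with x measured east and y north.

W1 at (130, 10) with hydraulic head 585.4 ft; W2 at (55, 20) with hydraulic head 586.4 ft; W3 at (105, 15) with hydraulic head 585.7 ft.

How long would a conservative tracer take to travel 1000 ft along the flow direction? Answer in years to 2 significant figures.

55 years

Taking W1 as reference: W2−W1 = (-75, 10, +1.0); W3−W1 = (-25, 5, +0.3).
Solve a·Δx + b·Δy = Δh: det = (-75)·5 − (-25)·10 = -125.
∂h/∂x = [(+1.0)·5 − (+0.3)·10] / -125 = -0.01600
∂h/∂y = [(-75)·(+0.3) − (-25)·(+1.0)] / -125 = -0.02000
|∇h| = √(-0.01600² + -0.02000²) = 0.02561
Seepage velocity v = K·i/n = 0.66 × 0.02561 / 0.34 = 0.04971 ft/day.
t = 1000 / 0.04971 = 2.012e+04 days = 55.1 years.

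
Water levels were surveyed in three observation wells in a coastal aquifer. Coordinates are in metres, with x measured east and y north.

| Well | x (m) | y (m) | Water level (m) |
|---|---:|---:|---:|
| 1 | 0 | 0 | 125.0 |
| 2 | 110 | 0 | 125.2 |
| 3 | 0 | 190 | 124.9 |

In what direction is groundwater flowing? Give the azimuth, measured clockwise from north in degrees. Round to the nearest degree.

∂h/∂x = (125.2 − 125.0) / (110 − 0) = +0.001818
∂h/∂y = (124.9 − 125.0) / (190 − 0) = -0.0005263
Flow direction (−∇h) has components (-0.001818 E, +0.0005263 N).
Azimuth = atan2(E, N) = atan2(-0.001818, +0.0005263) = 286.1° ≈ 286°.

286°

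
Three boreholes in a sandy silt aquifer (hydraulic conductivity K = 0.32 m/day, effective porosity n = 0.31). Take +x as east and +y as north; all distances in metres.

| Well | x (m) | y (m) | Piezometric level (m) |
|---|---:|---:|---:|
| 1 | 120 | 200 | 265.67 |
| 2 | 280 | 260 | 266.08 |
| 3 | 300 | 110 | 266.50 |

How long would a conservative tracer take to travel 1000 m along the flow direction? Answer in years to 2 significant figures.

Differences from 1: to 2 (Δx, Δy, Δh) = (160, 60, +0.41); to 3 = (180, -90, +0.83).
Determinant of the coordinate differences = 160·(-90) − 180·60 = -25200.
∂h/∂x = [(+0.41)·(-90) − (+0.83)·60] / -25200 = +0.003440
∂h/∂y = [160·(+0.83) − 180·(+0.41)] / -25200 = -0.002341
|∇h| = √(0.003440² + -0.002341²) = 0.004161
Seepage velocity v = K·i/n = 0.32 × 0.004161 / 0.31 = 0.004295 m/day.
t = 1000 / 0.004295 = 2.328e+05 days = 637 years.

640 years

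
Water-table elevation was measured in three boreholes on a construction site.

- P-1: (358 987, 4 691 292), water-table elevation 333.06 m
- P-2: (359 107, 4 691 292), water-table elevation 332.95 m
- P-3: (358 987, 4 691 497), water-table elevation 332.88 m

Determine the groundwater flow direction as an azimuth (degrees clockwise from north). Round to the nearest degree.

∂h/∂x = (332.95 − 333.06) / (359107 − 358987) = -0.0009167
∂h/∂y = (332.88 − 333.06) / (4691497 − 4691292) = -0.0008780
Flow direction (−∇h) has components (+0.0009167 E, +0.0008780 N).
Azimuth = atan2(E, N) = atan2(+0.0009167, +0.0008780) = 46.2° ≈ 046°.

046°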